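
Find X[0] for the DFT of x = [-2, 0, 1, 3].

X[0] = Σ(n=0 to 3) x[n] · ω_4^0 = Σ x[n]
= (-2) + (0) + (1) + (3)

X[0] = 2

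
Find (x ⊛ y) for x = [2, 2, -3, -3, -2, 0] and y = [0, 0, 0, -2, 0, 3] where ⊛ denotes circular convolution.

(x ⊛ y)[n] = Σ(m=0 to 5) x[m] · y[(n-m) mod 6]

Computing each output sample:
(x ⊛ y)[0] = 12
(x ⊛ y)[1] = -5
(x ⊛ y)[2] = -9
(x ⊛ y)[3] = -10
(x ⊛ y)[4] = -4
(x ⊛ y)[5] = 12

x ⊛ y = [12, -5, -9, -10, -4, 12]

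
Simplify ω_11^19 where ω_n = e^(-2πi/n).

Since ω_11^11 = 1, powers reduce modulo 11.
19 mod 11 = 8
So ω_11^19 = ω_11^8 = e^(-2πi·8/11)

ω_11^19 = ω_11^8 = -0.1423+0.9898i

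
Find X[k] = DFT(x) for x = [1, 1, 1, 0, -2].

X[k] = Σ(n=0 to 4) x[n] · ω_5^(nk)
where ω_5 = e^(-2πi/5)

Computing each X[k]:
X[0] = 1
X[1] = -0.1180-3.4410i
X[2] = 2.1180-0.8123i
X[3] = 2.1180+0.8123i
X[4] = -0.1180+3.4410i

X = [1, -0.1180-3.4410i, 2.1180-0.8123i, 2.1180+0.8123i, -0.1180+3.4410i]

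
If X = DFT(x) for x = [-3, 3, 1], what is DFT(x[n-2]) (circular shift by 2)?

Time shift by 2: X_shifted[k] = ω_3^(2k) · X[k]
Shifted x = [3, 1, -3]

DFT(x[n-2]) = [1, 4.0000-3.4641i, 4.0000+3.4641i]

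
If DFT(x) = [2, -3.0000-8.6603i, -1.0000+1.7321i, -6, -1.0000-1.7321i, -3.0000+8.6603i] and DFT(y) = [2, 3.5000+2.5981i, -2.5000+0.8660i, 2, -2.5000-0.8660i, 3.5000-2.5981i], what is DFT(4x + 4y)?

By linearity: DFT(4x + 4y) = 4·DFT(x) + 4·DFT(y)
= 4·[2, -3.0000-8.6603i, -1.0000+1.7321i, -6, -1.0000-1.7321i, -3.0000+8.6603i] + 4·[2, 3.5000+2.5981i, -2.5000+0.8660i, 2, -2.5000-0.8660i, 3.5000-2.5981i]

Computing element-wise:
Z[0] = 4·(2) + 4·(2) = 16
Z[1] = 4·(-3.0000-8.6603i) + 4·(3.5000+2.5981i) = 2.0000-24.2488i
Z[2] = 4·(-1.0000+1.7321i) + 4·(-2.5000+0.8660i) = -14.0000+10.3924i
Z[3] = 4·(-6) + 4·(2) = -16
Z[4] = 4·(-1.0000-1.7321i) + 4·(-2.5000-0.8660i) = -14.0000-10.3924i
Z[5] = 4·(-3.0000+8.6603i) + 4·(3.5000-2.5981i) = 2.0000+24.2488i

DFT(4x + 4y) = 4·X + 4·Y = [16, 2.0000-24.2488i, -14.0000+10.3924i, -16, -14.0000-10.3924i, 2.0000+24.2488i]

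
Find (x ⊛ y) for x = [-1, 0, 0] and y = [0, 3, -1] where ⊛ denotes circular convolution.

(x ⊛ y)[n] = Σ(m=0 to 2) x[m] · y[(n-m) mod 3]

Computing each output sample:
(x ⊛ y)[0] = 0
(x ⊛ y)[1] = -3
(x ⊛ y)[2] = 1

x ⊛ y = [0, -3, 1]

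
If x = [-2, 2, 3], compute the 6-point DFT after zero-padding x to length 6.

Original 3-point DFT: [3, -4.5000+0.8660i, -4.5000-0.8660i]
Zero-padded 6-point DFT provides frequency interpolation.

DFT_6([x, 0, ...]) = [3, -2.5000-4.3301i, -4.5000+0.8660i, -1, -4.5000-0.8660i, -2.5000+4.3301i]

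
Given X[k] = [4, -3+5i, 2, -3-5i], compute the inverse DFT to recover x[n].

x[n] = (1/4) Σ(k=0 to 3) X[k] · e^(2πikn/4)

Computing each x[n]:
x[0] = 0
x[1] = -2
x[2] = 3
x[3] = 3

x = [0, -2, 3, 3]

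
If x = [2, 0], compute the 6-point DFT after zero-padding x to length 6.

Original 2-point DFT: [2, 2]
Zero-padded 6-point DFT provides frequency interpolation.

DFT_6([x, 0, ...]) = [2, 2, 2, 2, 2, 2]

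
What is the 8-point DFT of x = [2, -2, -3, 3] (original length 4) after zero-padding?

Original 4-point DFT: [0, 5+5i, -2, 5-5i]
Zero-padded 8-point DFT provides frequency interpolation.

DFT_8([x, 0, ...]) = [0, -1.5355+2.2929i, 5+5i, 5.5355-3.7071i, -2, 5.5355+3.7071i, 5-5i, -1.5355-2.2929i]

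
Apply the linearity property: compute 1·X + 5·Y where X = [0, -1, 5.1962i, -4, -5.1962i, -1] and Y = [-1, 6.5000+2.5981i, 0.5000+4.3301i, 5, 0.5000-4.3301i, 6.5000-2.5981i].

By linearity: DFT(1x + 5y) = 1·DFT(x) + 5·DFT(y)
= 1·[0, -1, 5.1962i, -4, -5.1962i, -1] + 5·[-1, 6.5000+2.5981i, 0.5000+4.3301i, 5, 0.5000-4.3301i, 6.5000-2.5981i]

Computing element-wise:
Z[0] = 1·(0) + 5·(-1) = -5
Z[1] = 1·(-1) + 5·(6.5000+2.5981i) = 31.5000+12.9905i
Z[2] = 1·(5.1962i) + 5·(0.5000+4.3301i) = 2.5000+26.8467i
Z[3] = 1·(-4) + 5·(5) = 21
Z[4] = 1·(-5.1962i) + 5·(0.5000-4.3301i) = 2.5000-26.8467i
Z[5] = 1·(-1) + 5·(6.5000-2.5981i) = 31.5000-12.9905i

DFT(1x + 5y) = 1·X + 5·Y = [-5, 31.5000+12.9905i, 2.5000+26.8467i, 21, 2.5000-26.8467i, 31.5000-12.9905i]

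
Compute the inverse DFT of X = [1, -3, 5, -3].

x[n] = (1/4) Σ(k=0 to 3) X[k] · e^(2πikn/4)

Computing each x[n]:
x[0] = 0
x[1] = -1
x[2] = 3
x[3] = -1

x = [0, -1, 3, -1]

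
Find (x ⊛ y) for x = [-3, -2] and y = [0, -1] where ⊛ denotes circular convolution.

(x ⊛ y)[n] = Σ(m=0 to 1) x[m] · y[(n-m) mod 2]

Computing each output sample:
(x ⊛ y)[0] = 2
(x ⊛ y)[1] = 3

x ⊛ y = [2, 3]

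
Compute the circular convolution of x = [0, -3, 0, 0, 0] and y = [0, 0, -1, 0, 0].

(x ⊛ y)[n] = Σ(m=0 to 4) x[m] · y[(n-m) mod 5]

Computing each output sample:
(x ⊛ y)[0] = 0
(x ⊛ y)[1] = 0
(x ⊛ y)[2] = 0
(x ⊛ y)[3] = 3
(x ⊛ y)[4] = 0

x ⊛ y = [0, 0, 0, 3, 0]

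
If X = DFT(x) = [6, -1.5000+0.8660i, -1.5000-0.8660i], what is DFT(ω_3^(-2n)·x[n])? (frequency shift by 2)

Modulation property: DFT(ω_3^(-2n)·x[n]) = X[(k-2) mod 3], so circularly shift X by 2 positions.

X[k-2] = [-1.5000+0.8660i, -1.5000-0.8660i, 6]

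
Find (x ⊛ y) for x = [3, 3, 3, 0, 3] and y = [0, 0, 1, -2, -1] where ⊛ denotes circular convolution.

(x ⊛ y)[n] = Σ(m=0 to 4) x[m] · y[(n-m) mod 5]

Computing each output sample:
(x ⊛ y)[0] = -9
(x ⊛ y)[1] = 0
(x ⊛ y)[2] = -3
(x ⊛ y)[3] = -6
(x ⊛ y)[4] = -6

x ⊛ y = [-9, 0, -3, -6, -6]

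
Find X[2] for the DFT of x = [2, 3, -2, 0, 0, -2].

X[2] = Σ(n=0 to 5) x[n] · ω_6^(2n) where ω_6 = e^(-2πi/6)
= (2)·ω_6^0 + (3)·ω_6^2 + (-2)·ω_6^4 + (0)·ω_6^6 + (0)·ω_6^8 + (-2)·ω_6^10

X[2] = 2.5000-6.0622i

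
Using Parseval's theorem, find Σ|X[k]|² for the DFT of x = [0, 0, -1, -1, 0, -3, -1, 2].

Parseval: Σ|x[n]|² = (1/N)Σ|X[k]|², so Σ|X[k]|² = N·Σ|x[n]|² = 8·16.0000

Σ|X[k]|² = N·Σ|x[n]|² = 8·16.0000 = 128.0000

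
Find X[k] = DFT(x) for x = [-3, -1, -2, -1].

X[k] = Σ(n=0 to 3) x[n] · ω_4^(nk)
where ω_4 = e^(-2πi/4)

Computing each X[k]:
X[0] = -7
X[1] = -1
X[2] = -3
X[3] = -1

X = [-7, -1, -3, -1]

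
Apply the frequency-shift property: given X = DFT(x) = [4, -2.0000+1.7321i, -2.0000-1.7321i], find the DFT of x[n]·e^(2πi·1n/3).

Modulation property: DFT(ω_3^(-1n)·x[n]) = X[(k-1) mod 3], so circularly shift X by 1 positions.

X[k-1] = [-2.0000-1.7321i, 4, -2.0000+1.7321i]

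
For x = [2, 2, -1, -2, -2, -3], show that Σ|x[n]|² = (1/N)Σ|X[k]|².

Time domain:
Σ|x[n]|² = |2|² + |2|² + |-1|² + |-2|² + |-2|² + |-3|² = 26.0000

Frequency domain:
(1/6)Σ|X[k]|² = (1/6)(|-4|² + |5.0000-5.1962i|² + |2.0000-3.4641i|² + |2|² + |2.0000+3.4641i|² + |5.0000+5.1962i|²) = (1/6)·156.0000 = 26.0000

Both sides agree, confirming Parseval's theorem.

Σ|x[n]|² = (1/N)Σ|X[k]|² = 26.0000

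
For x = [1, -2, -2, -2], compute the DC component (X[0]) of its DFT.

X[0] = Σ(n=0 to 3) x[n] · ω_4^0 = Σ x[n]
= (1) + (-2) + (-2) + (-2)

X[0] = -5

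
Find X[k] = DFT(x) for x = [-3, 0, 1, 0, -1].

X[k] = Σ(n=0 to 4) x[n] · ω_5^(nk)
where ω_5 = e^(-2πi/5)

Computing each X[k]:
X[0] = -3
X[1] = -4.1180-1.5388i
X[2] = -1.8820+0.3633i
X[3] = -1.8820-0.3633i
X[4] = -4.1180+1.5388i

X = [-3, -4.1180-1.5388i, -1.8820+0.3633i, -1.8820-0.3633i, -4.1180+1.5388i]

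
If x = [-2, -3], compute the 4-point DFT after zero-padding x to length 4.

Original 2-point DFT: [-5, 1]
Zero-padded 4-point DFT provides frequency interpolation.

DFT_4([x, 0, ...]) = [-5, -2+3i, 1, -2-3i]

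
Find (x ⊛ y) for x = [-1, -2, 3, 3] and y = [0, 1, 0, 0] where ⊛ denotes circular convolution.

(x ⊛ y)[n] = Σ(m=0 to 3) x[m] · y[(n-m) mod 4]

Computing each output sample:
(x ⊛ y)[0] = 3
(x ⊛ y)[1] = -1
(x ⊛ y)[2] = -2
(x ⊛ y)[3] = 3

x ⊛ y = [3, -1, -2, 3]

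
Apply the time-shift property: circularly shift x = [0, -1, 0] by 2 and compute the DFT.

Time shift by 2: X_shifted[k] = ω_3^(2k) · X[k]
Shifted x = [-1, 0, 0]

DFT(x[n-2]) = [-1, -1, -1]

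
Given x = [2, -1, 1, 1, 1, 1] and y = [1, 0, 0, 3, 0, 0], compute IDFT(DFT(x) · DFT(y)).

(x ⊛ y)[n] = Σ(m=0 to 5) x[m] · y[(n-m) mod 6]

Computing each output sample:
(x ⊛ y)[0] = 5
(x ⊛ y)[1] = 2
(x ⊛ y)[2] = 4
(x ⊛ y)[3] = 7
(x ⊛ y)[4] = -2
(x ⊛ y)[5] = 4

x ⊛ y = [5, 2, 4, 7, -2, 4]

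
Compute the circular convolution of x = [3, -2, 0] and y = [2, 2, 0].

(x ⊛ y)[n] = Σ(m=0 to 2) x[m] · y[(n-m) mod 3]

Computing each output sample:
(x ⊛ y)[0] = 6
(x ⊛ y)[1] = 2
(x ⊛ y)[2] = -4

x ⊛ y = [6, 2, -4]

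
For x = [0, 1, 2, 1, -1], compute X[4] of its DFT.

X[4] = Σ(n=0 to 4) x[n] · ω_5^(4n) where ω_5 = e^(-2πi/5)
= (0)·ω_5^0 + (1)·ω_5^4 + (2)·ω_5^8 + (1)·ω_5^12 + (-1)·ω_5^16

X[4] = -2.4271+2.4899i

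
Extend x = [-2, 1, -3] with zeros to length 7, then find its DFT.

Original 3-point DFT: [-4, -1.0000-3.4641i, -1.0000+3.4641i]
Zero-padded 7-point DFT provides frequency interpolation.

DFT_7([x, 0, ...]) = [-4, -0.7089+2.1430i, 0.4804-2.2766i, -4.7714-2.7794i, -4.7714+2.7794i, 0.4804+2.2766i, -0.7089-2.1430i]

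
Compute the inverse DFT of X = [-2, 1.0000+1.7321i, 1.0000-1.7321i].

x[n] = (1/3) Σ(k=0 to 2) X[k] · e^(2πikn/3)

Computing each x[n]:
x[0] = 0
x[1] = -2
x[2] = 0

x = [0, -2, 0]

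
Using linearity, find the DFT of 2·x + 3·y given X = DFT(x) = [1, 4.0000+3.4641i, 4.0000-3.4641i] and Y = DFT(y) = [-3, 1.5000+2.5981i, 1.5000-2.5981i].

By linearity: DFT(2x + 3y) = 2·DFT(x) + 3·DFT(y)
= 2·[1, 4.0000+3.4641i, 4.0000-3.4641i] + 3·[-3, 1.5000+2.5981i, 1.5000-2.5981i]

Computing element-wise:
Z[0] = 2·(1) + 3·(-3) = -7
Z[1] = 2·(4.0000+3.4641i) + 3·(1.5000+2.5981i) = 12.5000+14.7225i
Z[2] = 2·(4.0000-3.4641i) + 3·(1.5000-2.5981i) = 12.5000-14.7225i

DFT(2x + 3y) = 2·X + 3·Y = [-7, 12.5000+14.7225i, 12.5000-14.7225i]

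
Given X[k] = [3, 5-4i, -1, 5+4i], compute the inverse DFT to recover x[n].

x[n] = (1/4) Σ(k=0 to 3) X[k] · e^(2πikn/4)

Computing each x[n]:
x[0] = 3
x[1] = 3
x[2] = -2
x[3] = -1

x = [3, 3, -2, -1]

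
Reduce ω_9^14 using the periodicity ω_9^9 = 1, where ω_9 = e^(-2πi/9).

Since ω_9^9 = 1, powers reduce modulo 9.
14 mod 9 = 5
So ω_9^14 = ω_9^5 = e^(-2πi·5/9)

ω_9^14 = ω_9^5 = -0.9397+0.3420i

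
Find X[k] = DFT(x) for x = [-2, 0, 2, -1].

X[k] = Σ(n=0 to 3) x[n] · ω_4^(nk)
where ω_4 = e^(-2πi/4)

Computing each X[k]:
X[0] = -1
X[1] = -4-1i
X[2] = 1
X[3] = -4+1i

X = [-1, -4-1i, 1, -4+1i]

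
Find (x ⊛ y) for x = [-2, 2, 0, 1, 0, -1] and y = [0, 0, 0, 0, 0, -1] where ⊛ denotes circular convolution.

(x ⊛ y)[n] = Σ(m=0 to 5) x[m] · y[(n-m) mod 6]

Computing each output sample:
(x ⊛ y)[0] = -2
(x ⊛ y)[1] = 0
(x ⊛ y)[2] = -1
(x ⊛ y)[3] = 0
(x ⊛ y)[4] = 1
(x ⊛ y)[5] = 2

x ⊛ y = [-2, 0, -1, 0, 1, 2]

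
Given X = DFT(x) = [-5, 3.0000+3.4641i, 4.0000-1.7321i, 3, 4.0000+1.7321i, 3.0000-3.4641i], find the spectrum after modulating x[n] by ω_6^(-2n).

Modulation property: DFT(ω_6^(-2n)·x[n]) = X[(k-2) mod 6], so circularly shift X by 2 positions.

X[k-2] = [4.0000+1.7321i, 3.0000-3.4641i, -5, 3.0000+3.4641i, 4.0000-1.7321i, 3]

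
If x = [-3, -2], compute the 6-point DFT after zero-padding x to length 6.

Original 2-point DFT: [-5, -1]
Zero-padded 6-point DFT provides frequency interpolation.

DFT_6([x, 0, ...]) = [-5, -4.0000+1.7321i, -2.0000+1.7321i, -1, -2.0000-1.7321i, -4.0000-1.7321i]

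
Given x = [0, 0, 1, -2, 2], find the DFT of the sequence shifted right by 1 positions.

Time shift by 1: X_shifted[k] = ω_5^(1k) · X[k]
Shifted x = [2, 0, 0, 1, -2]

DFT(x[n-1]) = [1, 0.5729-1.3143i, 3.9271-2.1266i, 3.9271+2.1266i, 0.5729+1.3143i]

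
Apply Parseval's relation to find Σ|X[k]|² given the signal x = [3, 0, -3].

Parseval: Σ|x[n]|² = (1/N)Σ|X[k]|², so Σ|X[k]|² = N·Σ|x[n]|² = 3·18.0000

Σ|X[k]|² = N·Σ|x[n]|² = 3·18.0000 = 54.0000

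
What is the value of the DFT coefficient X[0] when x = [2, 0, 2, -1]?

X[0] = Σ(n=0 to 3) x[n] · ω_4^0 = Σ x[n]
= (2) + (0) + (2) + (-1)

X[0] = 3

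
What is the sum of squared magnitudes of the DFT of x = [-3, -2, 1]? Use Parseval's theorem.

Parseval: Σ|x[n]|² = (1/N)Σ|X[k]|², so Σ|X[k]|² = N·Σ|x[n]|² = 3·14.0000

Σ|X[k]|² = N·Σ|x[n]|² = 3·14.0000 = 42.0000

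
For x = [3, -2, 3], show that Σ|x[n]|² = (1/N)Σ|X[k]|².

Time domain:
Σ|x[n]|² = |3|² + |-2|² + |3|² = 22.0000

Frequency domain:
(1/3)Σ|X[k]|² = (1/3)(|4|² + |2.5000+4.3301i|² + |2.5000-4.3301i|²) = (1/3)·66.0000 = 22.0000

Both sides agree, confirming Parseval's theorem.

Σ|x[n]|² = (1/N)Σ|X[k]|² = 22.0000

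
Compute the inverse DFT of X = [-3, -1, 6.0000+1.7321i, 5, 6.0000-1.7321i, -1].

x[n] = (1/6) Σ(k=0 to 5) X[k] · e^(2πikn/6)

Computing each x[n]:
x[0] = 2
x[1] = -3
x[2] = 0
x[3] = 1
x[4] = -1
x[5] = -2

x = [2, -3, 0, 1, -1, -2]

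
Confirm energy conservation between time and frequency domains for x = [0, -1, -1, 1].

Time domain:
Σ|x[n]|² = |0|² + |-1|² + |-1|² + |1|² = 3.0000

Frequency domain:
(1/4)Σ|X[k]|² = (1/4)(|-1|² + |1+2i|² + |-1|² + |1-2i|²) = (1/4)·12.0000 = 3.0000

Both sides agree, confirming Parseval's theorem.

Σ|x[n]|² = (1/N)Σ|X[k]|² = 3.0000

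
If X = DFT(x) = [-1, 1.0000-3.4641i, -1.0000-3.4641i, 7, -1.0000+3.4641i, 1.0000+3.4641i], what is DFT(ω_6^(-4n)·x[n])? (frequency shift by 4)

Modulation property: DFT(ω_6^(-4n)·x[n]) = X[(k-4) mod 6], so circularly shift X by 4 positions.

X[k-4] = [-1.0000-3.4641i, 7, -1.0000+3.4641i, 1.0000+3.4641i, -1, 1.0000-3.4641i]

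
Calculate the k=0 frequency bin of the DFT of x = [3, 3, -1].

X[0] = Σ(n=0 to 2) x[n] · ω_3^0 = Σ x[n]
= (3) + (3) + (-1)

X[0] = 5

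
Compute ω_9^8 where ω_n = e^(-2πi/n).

ω_9^8 = e^(-2πi·8/9)
= cos(-2π·8/9) + i·sin(-2π·8/9)
= cos(-16π/9) + i·sin(-16π/9)

ω_9^8 = cos(-16π/9) + i·sin(-16π/9) = 0.7660+0.6428i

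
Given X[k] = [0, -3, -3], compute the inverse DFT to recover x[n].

x[n] = (1/3) Σ(k=0 to 2) X[k] · e^(2πikn/3)

Computing each x[n]:
x[0] = -2
x[1] = 1
x[2] = 1

x = [-2, 1, 1]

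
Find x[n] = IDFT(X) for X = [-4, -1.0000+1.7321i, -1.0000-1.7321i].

x[n] = (1/3) Σ(k=0 to 2) X[k] · e^(2πikn/3)

Computing each x[n]:
x[0] = -2
x[1] = -2
x[2] = 0

x = [-2, -2, 0]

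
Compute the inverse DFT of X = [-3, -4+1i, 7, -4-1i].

x[n] = (1/4) Σ(k=0 to 3) X[k] · e^(2πikn/4)

Computing each x[n]:
x[0] = -1
x[1] = -3
x[2] = 3
x[3] = -2

x = [-1, -3, 3, -2]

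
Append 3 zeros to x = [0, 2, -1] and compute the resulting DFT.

Original 3-point DFT: [1, -0.5000-2.5981i, -0.5000+2.5981i]
Zero-padded 6-point DFT provides frequency interpolation.

DFT_6([x, 0, ...]) = [1, 1.5000-0.8660i, -0.5000-2.5981i, -3, -0.5000+2.5981i, 1.5000+0.8660i]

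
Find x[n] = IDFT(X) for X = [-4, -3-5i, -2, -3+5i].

x[n] = (1/4) Σ(k=0 to 3) X[k] · e^(2πikn/4)

Computing each x[n]:
x[0] = -3
x[1] = 2
x[2] = 0
x[3] = -3

x = [-3, 2, 0, -3]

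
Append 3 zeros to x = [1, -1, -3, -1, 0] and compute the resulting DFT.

Original 5-point DFT: [-4, 3.9271+2.1266i, 0.5729-1.3143i, 0.5729+1.3143i, 3.9271-2.1266i]
Zero-padded 8-point DFT provides frequency interpolation.

DFT_8([x, 0, ...]) = [-4, 1.0000+4.4142i, 4, 1.0000-1.5858i, 0, 1.0000+1.5858i, 4, 1.0000-4.4142i]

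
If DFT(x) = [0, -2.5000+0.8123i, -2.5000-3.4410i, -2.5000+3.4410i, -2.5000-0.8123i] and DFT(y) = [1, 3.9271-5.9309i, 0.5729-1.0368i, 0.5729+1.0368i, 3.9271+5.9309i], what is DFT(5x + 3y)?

By linearity: DFT(5x + 3y) = 5·DFT(x) + 3·DFT(y)
= 5·[0, -2.5000+0.8123i, -2.5000-3.4410i, -2.5000+3.4410i, -2.5000-0.8123i] + 3·[1, 3.9271-5.9309i, 0.5729-1.0368i, 0.5729+1.0368i, 3.9271+5.9309i]

Computing element-wise:
Z[0] = 5·(0) + 3·(1) = 3
Z[1] = 5·(-2.5000+0.8123i) + 3·(3.9271-5.9309i) = -0.7187-13.7312i
Z[2] = 5·(-2.5000-3.4410i) + 3·(0.5729-1.0368i) = -10.7813-20.3154i
Z[3] = 5·(-2.5000+3.4410i) + 3·(0.5729+1.0368i) = -10.7813+20.3154i
Z[4] = 5·(-2.5000-0.8123i) + 3·(3.9271+5.9309i) = -0.7187+13.7312i

DFT(5x + 3y) = 5·X + 3·Y = [3, -0.7187-13.7312i, -10.7813-20.3154i, -10.7813+20.3154i, -0.7187+13.7312i]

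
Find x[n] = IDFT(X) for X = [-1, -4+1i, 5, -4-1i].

x[n] = (1/4) Σ(k=0 to 3) X[k] · e^(2πikn/4)

Computing each x[n]:
x[0] = -1
x[1] = -2
x[2] = 3
x[3] = -1

x = [-1, -2, 3, -1]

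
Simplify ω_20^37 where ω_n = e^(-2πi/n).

Since ω_20^20 = 1, powers reduce modulo 20.
37 mod 20 = 17
So ω_20^37 = ω_20^17 = e^(-2πi·17/20)

ω_20^37 = ω_20^17 = 0.5878+0.8090i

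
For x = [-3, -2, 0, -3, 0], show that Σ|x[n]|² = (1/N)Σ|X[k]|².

Time domain:
Σ|x[n]|² = |-3|² + |-2|² + |0|² + |-3|² + |0|² = 22.0000

Frequency domain:
(1/5)Σ|X[k]|² = (1/5)(|-8|² + |-1.1910+0.1388i|² + |-2.3090+4.0287i|² + |-2.3090-4.0287i|² + |-1.1910-0.1388i|²) = (1/5)·110.0000 = 22.0000

Both sides agree, confirming Parseval's theorem.

Σ|x[n]|² = (1/N)Σ|X[k]|² = 22.0000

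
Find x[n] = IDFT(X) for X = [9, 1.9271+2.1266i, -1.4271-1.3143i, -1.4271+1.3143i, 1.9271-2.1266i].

x[n] = (1/5) Σ(k=0 to 4) X[k] · e^(2πikn/5)

Computing each x[n]:
x[0] = 2
x[1] = 2
x[2] = 0
x[3] = 2
x[4] = 3

x = [2, 2, 0, 2, 3]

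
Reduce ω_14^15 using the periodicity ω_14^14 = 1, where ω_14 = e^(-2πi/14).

Since ω_14^14 = 1, powers reduce modulo 14.
15 mod 14 = 1
So ω_14^15 = ω_14^1 = e^(-2πi·1/14)

ω_14^15 = ω_14^1 = 0.9010-0.4339i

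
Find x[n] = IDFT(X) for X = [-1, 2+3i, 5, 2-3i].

x[n] = (1/4) Σ(k=0 to 3) X[k] · e^(2πikn/4)

Computing each x[n]:
x[0] = 2
x[1] = -3
x[2] = 0
x[3] = 0

x = [2, -3, 0, 0]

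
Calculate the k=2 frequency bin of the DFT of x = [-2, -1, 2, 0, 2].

X[2] = Σ(n=0 to 4) x[n] · ω_5^(2n) where ω_5 = e^(-2πi/5)
= (-2)·ω_5^0 + (-1)·ω_5^2 + (2)·ω_5^4 + (0)·ω_5^6 + (2)·ω_5^8

X[2] = -2.1910+3.6655i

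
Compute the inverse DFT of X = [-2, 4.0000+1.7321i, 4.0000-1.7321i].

x[n] = (1/3) Σ(k=0 to 2) X[k] · e^(2πikn/3)

Computing each x[n]:
x[0] = 2
x[1] = -3
x[2] = -1

x = [2, -3, -1]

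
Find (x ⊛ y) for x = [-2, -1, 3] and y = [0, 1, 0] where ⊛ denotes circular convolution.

(x ⊛ y)[n] = Σ(m=0 to 2) x[m] · y[(n-m) mod 3]

Computing each output sample:
(x ⊛ y)[0] = 3
(x ⊛ y)[1] = -2
(x ⊛ y)[2] = -1

x ⊛ y = [3, -2, -1]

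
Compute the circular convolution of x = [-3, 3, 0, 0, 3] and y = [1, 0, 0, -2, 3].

(x ⊛ y)[n] = Σ(m=0 to 4) x[m] · y[(n-m) mod 5]

Computing each output sample:
(x ⊛ y)[0] = 6
(x ⊛ y)[1] = 3
(x ⊛ y)[2] = -6
(x ⊛ y)[3] = 15
(x ⊛ y)[4] = -12

x ⊛ y = [6, 3, -6, 15, -12]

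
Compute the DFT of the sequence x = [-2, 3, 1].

X[k] = Σ(n=0 to 2) x[n] · ω_3^(nk)
where ω_3 = e^(-2πi/3)

Computing each X[k]:
X[0] = 2
X[1] = -4.0000-1.7321i
X[2] = -4.0000+1.7321i

X = [2, -4.0000-1.7321i, -4.0000+1.7321i]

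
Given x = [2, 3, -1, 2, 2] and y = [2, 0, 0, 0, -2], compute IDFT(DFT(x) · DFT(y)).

(x ⊛ y)[n] = Σ(m=0 to 4) x[m] · y[(n-m) mod 5]

Computing each output sample:
(x ⊛ y)[0] = -2
(x ⊛ y)[1] = 8
(x ⊛ y)[2] = -6
(x ⊛ y)[3] = 0
(x ⊛ y)[4] = 0

x ⊛ y = [-2, 8, -6, 0, 0]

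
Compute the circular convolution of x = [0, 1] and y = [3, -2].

(x ⊛ y)[n] = Σ(m=0 to 1) x[m] · y[(n-m) mod 2]

Computing each output sample:
(x ⊛ y)[0] = -2
(x ⊛ y)[1] = 3

x ⊛ y = [-2, 3]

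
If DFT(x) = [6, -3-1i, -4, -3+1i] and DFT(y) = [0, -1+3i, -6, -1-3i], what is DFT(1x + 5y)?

By linearity: DFT(1x + 5y) = 1·DFT(x) + 5·DFT(y)
= 1·[6, -3-1i, -4, -3+1i] + 5·[0, -1+3i, -6, -1-3i]

Computing element-wise:
Z[0] = 1·(6) + 5·(0) = 6
Z[1] = 1·(-3-1i) + 5·(-1+3i) = -8+14i
Z[2] = 1·(-4) + 5·(-6) = -34
Z[3] = 1·(-3+1i) + 5·(-1-3i) = -8-14i

DFT(1x + 5y) = 1·X + 5·Y = [6, -8+14i, -34, -8-14i]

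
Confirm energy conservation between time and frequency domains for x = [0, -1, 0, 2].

Time domain:
Σ|x[n]|² = |0|² + |-1|² + |0|² + |2|² = 5.0000

Frequency domain:
(1/4)Σ|X[k]|² = (1/4)(|1|² + |3i|² + |-1|² + |-3i|²) = (1/4)·20.0000 = 5.0000

Both sides agree, confirming Parseval's theorem.

Σ|x[n]|² = (1/N)Σ|X[k]|² = 5.0000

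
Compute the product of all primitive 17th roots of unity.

The primitive 17th roots of unity are ω_17^k for k coprime to 17: k ∈ {1, 2, 3, 4, 5, 6, 7, 8, 9, 10, 11, 12, 13, 14, 15, 16}
Their product equals the constant term of the cyclotomic polynomial Φ_17(x) up to sign.
For n ≥ 3, the product of all primitive nth roots of unity is 1. (For n=1 it is 1; for n=2 it is -1.)

1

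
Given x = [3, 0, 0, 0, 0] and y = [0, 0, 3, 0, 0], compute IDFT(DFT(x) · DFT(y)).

(x ⊛ y)[n] = Σ(m=0 to 4) x[m] · y[(n-m) mod 5]

Computing each output sample:
(x ⊛ y)[0] = 0
(x ⊛ y)[1] = 0
(x ⊛ y)[2] = 9
(x ⊛ y)[3] = 0
(x ⊛ y)[4] = 0

x ⊛ y = [0, 0, 9, 0, 0]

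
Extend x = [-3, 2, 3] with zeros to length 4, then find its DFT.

Original 3-point DFT: [2, -5.5000+0.8660i, -5.5000-0.8660i]
Zero-padded 4-point DFT provides frequency interpolation.

DFT_4([x, 0, ...]) = [2, -6-2i, -2, -6+2i]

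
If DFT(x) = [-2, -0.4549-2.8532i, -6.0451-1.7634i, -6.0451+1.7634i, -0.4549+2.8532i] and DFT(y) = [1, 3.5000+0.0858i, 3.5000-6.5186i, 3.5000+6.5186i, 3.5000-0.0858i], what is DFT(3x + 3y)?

By linearity: DFT(3x + 3y) = 3·DFT(x) + 3·DFT(y)
= 3·[-2, -0.4549-2.8532i, -6.0451-1.7634i, -6.0451+1.7634i, -0.4549+2.8532i] + 3·[1, 3.5000+0.0858i, 3.5000-6.5186i, 3.5000+6.5186i, 3.5000-0.0858i]

Computing element-wise:
Z[0] = 3·(-2) + 3·(1) = -3
Z[1] = 3·(-0.4549-2.8532i) + 3·(3.5000+0.0858i) = 9.1353-8.3022i
Z[2] = 3·(-6.0451-1.7634i) + 3·(3.5000-6.5186i) = -7.6353-24.8460i
Z[3] = 3·(-6.0451+1.7634i) + 3·(3.5000+6.5186i) = -7.6353+24.8460i
Z[4] = 3·(-0.4549+2.8532i) + 3·(3.5000-0.0858i) = 9.1353+8.3022i

DFT(3x + 3y) = 3·X + 3·Y = [-3, 9.1353-8.3022i, -7.6353-24.8460i, -7.6353+24.8460i, 9.1353+8.3022i]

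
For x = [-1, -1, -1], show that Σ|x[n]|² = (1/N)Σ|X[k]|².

Time domain:
Σ|x[n]|² = |-1|² + |-1|² + |-1|² = 3.0000

Frequency domain:
(1/3)Σ|X[k]|² = (1/3)(|-3|² + |0|² + |0|²) = (1/3)·9.0000 = 3.0000

Both sides agree, confirming Parseval's theorem.

Σ|x[n]|² = (1/N)Σ|X[k]|² = 3.0000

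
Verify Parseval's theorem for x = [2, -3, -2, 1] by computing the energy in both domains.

Time domain:
Σ|x[n]|² = |2|² + |-3|² + |-2|² + |1|² = 18.0000

Frequency domain:
(1/4)Σ|X[k]|² = (1/4)(|-2|² + |4+4i|² + |2|² + |4-4i|²) = (1/4)·72.0000 = 18.0000

Both sides agree, confirming Parseval's theorem.

Σ|x[n]|² = (1/N)Σ|X[k]|² = 18.0000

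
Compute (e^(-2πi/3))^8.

Since ω_3^3 = 1, powers reduce modulo 3.
8 mod 3 = 2
So ω_3^8 = ω_3^2 = e^(-2πi·2/3)

ω_3^8 = ω_3^2 = -0.5000+0.8660i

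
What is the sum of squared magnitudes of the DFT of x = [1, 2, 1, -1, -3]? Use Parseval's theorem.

Parseval: Σ|x[n]|² = (1/N)Σ|X[k]|², so Σ|X[k]|² = N·Σ|x[n]|² = 5·16.0000

Σ|X[k]|² = N·Σ|x[n]|² = 5·16.0000 = 80.0000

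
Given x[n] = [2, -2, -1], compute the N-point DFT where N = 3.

X[k] = Σ(n=0 to 2) x[n] · ω_3^(nk)
where ω_3 = e^(-2πi/3)

Computing each X[k]:
X[0] = -1
X[1] = 3.5000+0.8660i
X[2] = 3.5000-0.8660i

X = [-1, 3.5000+0.8660i, 3.5000-0.8660i]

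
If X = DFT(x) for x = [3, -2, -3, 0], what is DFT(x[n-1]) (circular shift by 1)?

Time shift by 1: X_shifted[k] = ω_4^(1k) · X[k]
Shifted x = [0, 3, -2, -3]

DFT(x[n-1]) = [-2, 2-6i, -2, 2+6i]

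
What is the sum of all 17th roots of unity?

Sum of all nth roots of unity equals 0 for n > 1 (geometric series with r ≠ 1).

0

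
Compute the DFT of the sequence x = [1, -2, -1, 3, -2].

X[k] = Σ(n=0 to 4) x[n] · ω_5^(nk)
where ω_5 = e^(-2πi/5)

Computing each X[k]:
X[0] = -1
X[1] = -1.8541+2.3511i
X[2] = 4.8541-3.8042i
X[3] = 4.8541+3.8042i
X[4] = -1.8541-2.3511i

X = [-1, -1.8541+2.3511i, 4.8541-3.8042i, 4.8541+3.8042i, -1.8541-2.3511i]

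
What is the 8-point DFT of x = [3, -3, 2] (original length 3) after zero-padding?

Original 3-point DFT: [2, 3.5000+4.3301i, 3.5000-4.3301i]
Zero-padded 8-point DFT provides frequency interpolation.

DFT_8([x, 0, ...]) = [2, 0.8787+0.1213i, 1+3i, 5.1213+4.1213i, 8, 5.1213-4.1213i, 1-3i, 0.8787-0.1213i]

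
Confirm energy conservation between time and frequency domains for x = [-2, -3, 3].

Time domain:
Σ|x[n]|² = |-2|² + |-3|² + |3|² = 22.0000

Frequency domain:
(1/3)Σ|X[k]|² = (1/3)(|-2|² + |-2.0000+5.1962i|² + |-2.0000-5.1962i|²) = (1/3)·66.0000 = 22.0000

Both sides agree, confirming Parseval's theorem.

Σ|x[n]|² = (1/N)Σ|X[k]|² = 22.0000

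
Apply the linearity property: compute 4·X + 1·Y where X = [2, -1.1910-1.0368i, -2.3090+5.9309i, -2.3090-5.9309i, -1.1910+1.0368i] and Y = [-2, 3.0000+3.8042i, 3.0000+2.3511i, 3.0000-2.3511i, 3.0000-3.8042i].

By linearity: DFT(4x + 1y) = 4·DFT(x) + 1·DFT(y)
= 4·[2, -1.1910-1.0368i, -2.3090+5.9309i, -2.3090-5.9309i, -1.1910+1.0368i] + 1·[-2, 3.0000+3.8042i, 3.0000+2.3511i, 3.0000-2.3511i, 3.0000-3.8042i]

Computing element-wise:
Z[0] = 4·(2) + 1·(-2) = 6
Z[1] = 4·(-1.1910-1.0368i) + 1·(3.0000+3.8042i) = -1.7640-0.3430i
Z[2] = 4·(-2.3090+5.9309i) + 1·(3.0000+2.3511i) = -6.2360+26.0747i
Z[3] = 4·(-2.3090-5.9309i) + 1·(3.0000-2.3511i) = -6.2360-26.0747i
Z[4] = 4·(-1.1910+1.0368i) + 1·(3.0000-3.8042i) = -1.7640+0.3430i

DFT(4x + 1y) = 4·X + 1·Y = [6, -1.7640-0.3430i, -6.2360+26.0747i, -6.2360-26.0747i, -1.7640+0.3430i]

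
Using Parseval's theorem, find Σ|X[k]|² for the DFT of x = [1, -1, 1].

Parseval: Σ|x[n]|² = (1/N)Σ|X[k]|², so Σ|X[k]|² = N·Σ|x[n]|² = 3·3.0000

Σ|X[k]|² = N·Σ|x[n]|² = 3·3.0000 = 9.0000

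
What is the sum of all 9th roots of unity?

Sum of all nth roots of unity equals 0 for n > 1 (geometric series with r ≠ 1).

0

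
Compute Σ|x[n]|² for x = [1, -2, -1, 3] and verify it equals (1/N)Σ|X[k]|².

Time domain:
Σ|x[n]|² = |1|² + |-2|² + |-1|² + |3|² = 15.0000

Frequency domain:
(1/4)Σ|X[k]|² = (1/4)(|1|² + |2+5i|² + |-1|² + |2-5i|²) = (1/4)·60.0000 = 15.0000

Both sides agree, confirming Parseval's theorem.

Σ|x[n]|² = (1/N)Σ|X[k]|² = 15.0000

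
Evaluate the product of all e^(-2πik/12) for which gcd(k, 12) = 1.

The primitive 12th roots of unity are ω_12^k for k coprime to 12: k ∈ {1, 5, 7, 11}
Their product equals the constant term of the cyclotomic polynomial Φ_12(x) up to sign.
For n ≥ 3, the product of all primitive nth roots of unity is 1. (For n=1 it is 1; for n=2 it is -1.)

1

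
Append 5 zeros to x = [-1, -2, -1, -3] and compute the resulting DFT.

Original 4-point DFT: [-7, -1i, 3, 1i]
Zero-padded 9-point DFT provides frequency interpolation.

DFT_9([x, 0, ...]) = [-7, -1.2057+4.8685i, 1.0924-0.2864i, -2.5000+0.8660i, 1.6133+2.6393i, 1.6133-2.6393i, -2.5000-0.8660i, 1.0924+0.2864i, -1.2057-4.8685i]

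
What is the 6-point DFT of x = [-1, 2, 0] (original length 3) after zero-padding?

Original 3-point DFT: [1, -2.0000-1.7321i, -2.0000+1.7321i]
Zero-padded 6-point DFT provides frequency interpolation.

DFT_6([x, 0, ...]) = [1, -1.7321i, -2.0000-1.7321i, -3, -2.0000+1.7321i, 1.7321i]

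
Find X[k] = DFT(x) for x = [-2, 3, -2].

X[k] = Σ(n=0 to 2) x[n] · ω_3^(nk)
where ω_3 = e^(-2πi/3)

Computing each X[k]:
X[0] = -1
X[1] = -2.5000-4.3301i
X[2] = -2.5000+4.3301i

X = [-1, -2.5000-4.3301i, -2.5000+4.3301i]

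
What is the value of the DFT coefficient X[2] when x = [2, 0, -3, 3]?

X[2] = Σ(n=0 to 3) x[n] · ω_4^(2n) where ω_4 = e^(-2πi/4)
= (2)·ω_4^0 + (0)·ω_4^2 + (-3)·ω_4^4 + (3)·ω_4^6

X[2] = -4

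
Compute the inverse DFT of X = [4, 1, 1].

x[n] = (1/3) Σ(k=0 to 2) X[k] · e^(2πikn/3)

Computing each x[n]:
x[0] = 2
x[1] = 1
x[2] = 1

x = [2, 1, 1]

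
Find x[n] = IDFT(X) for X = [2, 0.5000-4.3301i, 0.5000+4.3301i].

x[n] = (1/3) Σ(k=0 to 2) X[k] · e^(2πikn/3)

Computing each x[n]:
x[0] = 1
x[1] = 3
x[2] = -2

x = [1, 3, -2]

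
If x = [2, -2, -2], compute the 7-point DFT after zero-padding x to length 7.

Original 3-point DFT: [-2, 4, 4]
Zero-padded 7-point DFT provides frequency interpolation.

DFT_7([x, 0, ...]) = [-2, 1.1981+3.5135i, 4.2470+1.0821i, 2.5550-0.6959i, 2.5550+0.6959i, 4.2470-1.0821i, 1.1981-3.5135i]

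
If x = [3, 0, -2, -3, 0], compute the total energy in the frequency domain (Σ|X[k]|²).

Parseval: Σ|x[n]|² = (1/N)Σ|X[k]|², so Σ|X[k]|² = N·Σ|x[n]|² = 5·22.0000

Σ|X[k]|² = N·Σ|x[n]|² = 5·22.0000 = 110.0000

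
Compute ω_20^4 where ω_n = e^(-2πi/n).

ω_20^4 = e^(-2πi·4/20)
= cos(-2π·4/20) + i·sin(-2π·4/20)
= cos(-8π/20) + i·sin(-8π/20)

ω_20^4 = cos(-8π/20) + i·sin(-8π/20) = 0.3090-0.9511i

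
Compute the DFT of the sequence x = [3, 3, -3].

X[k] = Σ(n=0 to 2) x[n] · ω_3^(nk)
where ω_3 = e^(-2πi/3)

Computing each X[k]:
X[0] = 3
X[1] = 3.0000-5.1962i
X[2] = 3.0000+5.1962i

X = [3, 3.0000-5.1962i, 3.0000+5.1962i]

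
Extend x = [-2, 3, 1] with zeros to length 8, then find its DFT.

Original 3-point DFT: [2, -4.0000-1.7321i, -4.0000+1.7321i]
Zero-padded 8-point DFT provides frequency interpolation.

DFT_8([x, 0, ...]) = [2, 0.1213-3.1213i, -3-3i, -4.1213-1.1213i, -4, -4.1213+1.1213i, -3+3i, 0.1213+3.1213i]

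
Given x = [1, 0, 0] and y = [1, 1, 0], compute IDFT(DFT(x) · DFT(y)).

(x ⊛ y)[n] = Σ(m=0 to 2) x[m] · y[(n-m) mod 3]

Computing each output sample:
(x ⊛ y)[0] = 1
(x ⊛ y)[1] = 1
(x ⊛ y)[2] = 0

x ⊛ y = [1, 1, 0]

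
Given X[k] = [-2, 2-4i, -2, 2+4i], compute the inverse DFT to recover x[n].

x[n] = (1/4) Σ(k=0 to 3) X[k] · e^(2πikn/4)

Computing each x[n]:
x[0] = 0
x[1] = 2
x[2] = -2
x[3] = -2

x = [0, 2, -2, -2]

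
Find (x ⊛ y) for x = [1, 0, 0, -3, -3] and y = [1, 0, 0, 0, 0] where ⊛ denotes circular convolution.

(x ⊛ y)[n] = Σ(m=0 to 4) x[m] · y[(n-m) mod 5]

Computing each output sample:
(x ⊛ y)[0] = 1
(x ⊛ y)[1] = 0
(x ⊛ y)[2] = 0
(x ⊛ y)[3] = -3
(x ⊛ y)[4] = -3

x ⊛ y = [1, 0, 0, -3, -3]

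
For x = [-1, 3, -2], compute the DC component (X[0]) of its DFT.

X[0] = Σ(n=0 to 2) x[n] · ω_3^0 = Σ x[n]
= (-1) + (3) + (-2)

X[0] = 0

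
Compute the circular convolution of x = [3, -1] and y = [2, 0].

(x ⊛ y)[n] = Σ(m=0 to 1) x[m] · y[(n-m) mod 2]

Computing each output sample:
(x ⊛ y)[0] = 6
(x ⊛ y)[1] = -2

x ⊛ y = [6, -2]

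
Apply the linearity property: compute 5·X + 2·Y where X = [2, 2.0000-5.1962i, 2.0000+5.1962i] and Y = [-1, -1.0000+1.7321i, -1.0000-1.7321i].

By linearity: DFT(5x + 2y) = 5·DFT(x) + 2·DFT(y)
= 5·[2, 2.0000-5.1962i, 2.0000+5.1962i] + 2·[-1, -1.0000+1.7321i, -1.0000-1.7321i]

Computing element-wise:
Z[0] = 5·(2) + 2·(-1) = 8
Z[1] = 5·(2.0000-5.1962i) + 2·(-1.0000+1.7321i) = 8.0000-22.5168i
Z[2] = 5·(2.0000+5.1962i) + 2·(-1.0000-1.7321i) = 8.0000+22.5168i

DFT(5x + 2y) = 5·X + 2·Y = [8, 8.0000-22.5168i, 8.0000+22.5168i]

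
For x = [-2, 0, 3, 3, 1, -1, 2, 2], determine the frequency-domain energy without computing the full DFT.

Parseval: Σ|x[n]|² = (1/N)Σ|X[k]|², so Σ|X[k]|² = N·Σ|x[n]|² = 8·32.0000

Σ|X[k]|² = N·Σ|x[n]|² = 8·32.0000 = 256.0000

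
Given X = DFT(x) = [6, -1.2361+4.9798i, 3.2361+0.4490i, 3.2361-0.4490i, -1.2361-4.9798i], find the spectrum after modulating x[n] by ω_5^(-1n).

Modulation property: DFT(ω_5^(-1n)·x[n]) = X[(k-1) mod 5], so circularly shift X by 1 positions.

X[k-1] = [-1.2361-4.9798i, 6, -1.2361+4.9798i, 3.2361+0.4490i, 3.2361-0.4490i]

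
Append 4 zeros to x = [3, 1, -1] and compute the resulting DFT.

Original 3-point DFT: [3, 3.0000-1.7321i, 3.0000+1.7321i]
Zero-padded 7-point DFT provides frequency interpolation.

DFT_7([x, 0, ...]) = [3, 3.8460+0.1931i, 3.6784-1.4088i, 1.4755-1.2157i, 1.4755+1.2157i, 3.6784+1.4088i, 3.8460-0.1931i]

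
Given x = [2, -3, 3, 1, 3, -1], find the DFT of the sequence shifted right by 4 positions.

Time shift by 4: X_shifted[k] = ω_6^(4k) · X[k]
Shifted x = [3, 1, 3, -1, 2, -3]

DFT(x[n-4]) = [5, 0.5000-4.3301i, 0.5000-2.5981i, 11, 0.5000+2.5981i, 0.5000+4.3301i]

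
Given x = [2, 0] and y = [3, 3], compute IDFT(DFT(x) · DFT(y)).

(x ⊛ y)[n] = Σ(m=0 to 1) x[m] · y[(n-m) mod 2]

Computing each output sample:
(x ⊛ y)[0] = 6
(x ⊛ y)[1] = 6

x ⊛ y = [6, 6]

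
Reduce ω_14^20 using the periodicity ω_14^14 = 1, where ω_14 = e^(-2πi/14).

Since ω_14^14 = 1, powers reduce modulo 14.
20 mod 14 = 6
So ω_14^20 = ω_14^6 = e^(-2πi·6/14)

ω_14^20 = ω_14^6 = -0.9010-0.4339i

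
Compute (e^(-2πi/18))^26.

Since ω_18^18 = 1, powers reduce modulo 18.
26 mod 18 = 8
So ω_18^26 = ω_18^8 = e^(-2πi·8/18)

ω_18^26 = ω_18^8 = -0.9397-0.3420i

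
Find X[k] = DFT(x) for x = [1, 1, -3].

X[k] = Σ(n=0 to 2) x[n] · ω_3^(nk)
where ω_3 = e^(-2πi/3)

Computing each X[k]:
X[0] = -1
X[1] = 2.0000-3.4641i
X[2] = 2.0000+3.4641i

X = [-1, 2.0000-3.4641i, 2.0000+3.4641i]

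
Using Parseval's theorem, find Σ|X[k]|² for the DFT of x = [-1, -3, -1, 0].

Parseval: Σ|x[n]|² = (1/N)Σ|X[k]|², so Σ|X[k]|² = N·Σ|x[n]|² = 4·11.0000

Σ|X[k]|² = N·Σ|x[n]|² = 4·11.0000 = 44.0000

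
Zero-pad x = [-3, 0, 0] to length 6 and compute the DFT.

Original 3-point DFT: [-3, -3, -3]
Zero-padded 6-point DFT provides frequency interpolation.

DFT_6([x, 0, ...]) = [-3, -3, -3, -3, -3, -3]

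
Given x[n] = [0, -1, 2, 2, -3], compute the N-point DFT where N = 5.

X[k] = Σ(n=0 to 4) x[n] · ω_5^(nk)
where ω_5 = e^(-2πi/5)

Computing each X[k]:
X[0] = 0
X[1] = -4.4721-1.9021i
X[2] = 4.4721-1.1756i
X[3] = 4.4721+1.1756i
X[4] = -4.4721+1.9021i

X = [0, -4.4721-1.9021i, 4.4721-1.1756i, 4.4721+1.1756i, -4.4721+1.9021i]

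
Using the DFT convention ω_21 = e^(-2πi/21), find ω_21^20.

ω_21^20 = e^(-2πi·20/21)
= cos(-2π·20/21) + i·sin(-2π·20/21)
= cos(-40π/21) + i·sin(-40π/21)

ω_21^20 = cos(-40π/21) + i·sin(-40π/21) = 0.9556+0.2948i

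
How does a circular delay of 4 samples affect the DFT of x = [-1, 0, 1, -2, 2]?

Time shift by 4: X_shifted[k] = ω_5^(4k) · X[k]
Shifted x = [0, 1, -2, 2, -1]

DFT(x[n-4]) = [0, 0.4490i, -4.9798i, 4.9798i, -0.4490i]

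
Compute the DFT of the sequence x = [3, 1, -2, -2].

X[k] = Σ(n=0 to 3) x[n] · ω_4^(nk)
where ω_4 = e^(-2πi/4)

Computing each X[k]:
X[0] = 0
X[1] = 5-3i
X[2] = 2
X[3] = 5+3i

X = [0, 5-3i, 2, 5+3i]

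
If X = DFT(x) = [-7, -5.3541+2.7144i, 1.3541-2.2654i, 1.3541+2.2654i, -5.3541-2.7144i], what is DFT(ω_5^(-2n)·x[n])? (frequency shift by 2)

Modulation property: DFT(ω_5^(-2n)·x[n]) = X[(k-2) mod 5], so circularly shift X by 2 positions.

X[k-2] = [1.3541+2.2654i, -5.3541-2.7144i, -7, -5.3541+2.7144i, 1.3541-2.2654i]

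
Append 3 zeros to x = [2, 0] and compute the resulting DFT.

Original 2-point DFT: [2, 2]
Zero-padded 5-point DFT provides frequency interpolation.

DFT_5([x, 0, ...]) = [2, 2, 2, 2, 2]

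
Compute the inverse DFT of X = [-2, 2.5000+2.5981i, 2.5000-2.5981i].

x[n] = (1/3) Σ(k=0 to 2) X[k] · e^(2πikn/3)

Computing each x[n]:
x[0] = 1
x[1] = -3
x[2] = 0

x = [1, -3, 0]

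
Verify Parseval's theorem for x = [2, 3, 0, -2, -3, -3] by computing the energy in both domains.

Time domain:
Σ|x[n]|² = |2|² + |3|² + |0|² + |-2|² + |-3|² + |-3|² = 35.0000

Frequency domain:
(1/6)Σ|X[k]|² = (1/6)(|-3|² + |5.5000-7.7942i|² + |1.5000-2.5981i|² + |1|² + |1.5000+2.5981i|² + |5.5000+7.7942i|²) = (1/6)·210.0000 = 35.0000

Both sides agree, confirming Parseval's theorem.

Σ|x[n]|² = (1/N)Σ|X[k]|² = 35.0000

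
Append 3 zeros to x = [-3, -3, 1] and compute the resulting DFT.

Original 3-point DFT: [-5, -2.0000+3.4641i, -2.0000-3.4641i]
Zero-padded 6-point DFT provides frequency interpolation.

DFT_6([x, 0, ...]) = [-5, -5.0000+1.7321i, -2.0000+3.4641i, 1, -2.0000-3.4641i, -5.0000-1.7321i]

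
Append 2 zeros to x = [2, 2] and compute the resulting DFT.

Original 2-point DFT: [4, 0]
Zero-padded 4-point DFT provides frequency interpolation.

DFT_4([x, 0, ...]) = [4, 2-2i, 0, 2+2i]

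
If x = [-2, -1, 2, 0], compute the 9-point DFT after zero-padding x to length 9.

Original 4-point DFT: [-1, -4+1i, 1, -4-1i]
Zero-padded 9-point DFT provides frequency interpolation.

DFT_9([x, 0, ...]) = [-1, -2.4187-1.3268i, -4.0530+0.3008i, -2.5000+2.5981i, 0.4718+1.6276i, 0.4718-1.6276i, -2.5000-2.5981i, -4.0530-0.3008i, -2.4187+1.3268i]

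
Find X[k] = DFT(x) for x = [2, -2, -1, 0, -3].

X[k] = Σ(n=0 to 4) x[n] · ω_5^(nk)
where ω_5 = e^(-2πi/5)

Computing each X[k]:
X[0] = -4
X[1] = 1.2639-0.3633i
X[2] = 5.7361-1.5388i
X[3] = 5.7361+1.5388i
X[4] = 1.2639+0.3633i

X = [-4, 1.2639-0.3633i, 5.7361-1.5388i, 5.7361+1.5388i, 1.2639+0.3633i]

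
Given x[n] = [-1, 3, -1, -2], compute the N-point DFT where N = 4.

X[k] = Σ(n=0 to 3) x[n] · ω_4^(nk)
where ω_4 = e^(-2πi/4)

Computing each X[k]:
X[0] = -1
X[1] = -5i
X[2] = -3
X[3] = 5i

X = [-1, -5i, -3, 5i]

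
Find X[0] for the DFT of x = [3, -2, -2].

X[0] = Σ(n=0 to 2) x[n] · ω_3^0 = Σ x[n]
= (3) + (-2) + (-2)

X[0] = -1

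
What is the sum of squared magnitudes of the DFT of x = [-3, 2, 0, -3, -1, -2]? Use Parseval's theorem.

Parseval: Σ|x[n]|² = (1/N)Σ|X[k]|², so Σ|X[k]|² = N·Σ|x[n]|² = 6·27.0000

Σ|X[k]|² = N·Σ|x[n]|² = 6·27.0000 = 162.0000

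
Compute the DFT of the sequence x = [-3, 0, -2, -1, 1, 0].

X[k] = Σ(n=0 to 5) x[n] · ω_6^(nk)
where ω_6 = e^(-2πi/6)

Computing each X[k]:
X[0] = -5
X[1] = -1.5000+2.5981i
X[2] = -3.5000-2.5981i
X[3] = -3
X[4] = -3.5000+2.5981i
X[5] = -1.5000-2.5981i

X = [-5, -1.5000+2.5981i, -3.5000-2.5981i, -3, -3.5000+2.5981i, -1.5000-2.5981i]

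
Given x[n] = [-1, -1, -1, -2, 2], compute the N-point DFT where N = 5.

X[k] = Σ(n=0 to 4) x[n] · ω_5^(nk)
where ω_5 = e^(-2πi/5)

Computing each X[k]:
X[0] = -3
X[1] = 1.7361+2.2654i
X[2] = -2.7361+2.7144i
X[3] = -2.7361-2.7144i
X[4] = 1.7361-2.2654i

X = [-3, 1.7361+2.2654i, -2.7361+2.7144i, -2.7361-2.7144i, 1.7361-2.2654i]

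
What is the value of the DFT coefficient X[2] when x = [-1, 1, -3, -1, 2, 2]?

X[2] = Σ(n=0 to 5) x[n] · ω_6^(2n) where ω_6 = e^(-2πi/6)
= (-1)·ω_6^0 + (1)·ω_6^2 + (-3)·ω_6^4 + (-1)·ω_6^6 + (2)·ω_6^8 + (2)·ω_6^10

X[2] = -3.0000-3.4641i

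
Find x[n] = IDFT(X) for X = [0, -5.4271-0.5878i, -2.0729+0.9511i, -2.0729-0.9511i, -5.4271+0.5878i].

x[n] = (1/5) Σ(k=0 to 4) X[k] · e^(2πikn/5)

Computing each x[n]:
x[0] = -3
x[1] = 0
x[2] = 2
x[3] = 1
x[4] = 0

x = [-3, 0, 2, 1, 0]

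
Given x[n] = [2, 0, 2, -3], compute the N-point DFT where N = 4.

X[k] = Σ(n=0 to 3) x[n] · ω_4^(nk)
where ω_4 = e^(-2πi/4)

Computing each X[k]:
X[0] = 1
X[1] = -3i
X[2] = 7
X[3] = 3i

X = [1, -3i, 7, 3i]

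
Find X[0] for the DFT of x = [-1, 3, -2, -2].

X[0] = Σ(n=0 to 3) x[n] · ω_4^0 = Σ x[n]
= (-1) + (3) + (-2) + (-2)

X[0] = -2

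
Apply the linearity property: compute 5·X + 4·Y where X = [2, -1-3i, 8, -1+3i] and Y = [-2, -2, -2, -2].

By linearity: DFT(5x + 4y) = 5·DFT(x) + 4·DFT(y)
= 5·[2, -1-3i, 8, -1+3i] + 4·[-2, -2, -2, -2]

Computing element-wise:
Z[0] = 5·(2) + 4·(-2) = 2
Z[1] = 5·(-1-3i) + 4·(-2) = -13-15i
Z[2] = 5·(8) + 4·(-2) = 32
Z[3] = 5·(-1+3i) + 4·(-2) = -13+15i

DFT(5x + 4y) = 5·X + 4·Y = [2, -13-15i, 32, -13+15i]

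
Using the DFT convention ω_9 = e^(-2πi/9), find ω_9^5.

ω_9^5 = e^(-2πi·5/9)
= cos(-2π·5/9) + i·sin(-2π·5/9)
= cos(-10π/9) + i·sin(-10π/9)

ω_9^5 = cos(-10π/9) + i·sin(-10π/9) = -0.9397+0.3420i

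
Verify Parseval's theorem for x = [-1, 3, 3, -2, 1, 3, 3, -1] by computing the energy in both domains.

Time domain:
Σ|x[n]|² = |-1|² + |3|² + |3|² + |-2|² + |1|² + |3|² + |3|² + |-1|² = 43.0000

Frequency domain:
(1/8)Σ|X[k]|² = (1/8)(|9|² + |-1.2929+0.7071i|² + |-6-9i|² + |-2.7071+0.7071i|² + |3|² + |-2.7071-0.7071i|² + |-6+9i|² + |-1.2929-0.7071i|²) = (1/8)·344.0000 = 43.0000

Both sides agree, confirming Parseval's theorem.

Σ|x[n]|² = (1/N)Σ|X[k]|² = 43.0000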